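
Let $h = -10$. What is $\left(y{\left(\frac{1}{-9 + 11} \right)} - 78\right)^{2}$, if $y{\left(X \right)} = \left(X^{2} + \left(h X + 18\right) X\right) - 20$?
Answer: $\frac{133225}{16} \approx 8326.6$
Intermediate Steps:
$y{\left(X \right)} = -20 + X^{2} + X \left(18 - 10 X\right)$ ($y{\left(X \right)} = \left(X^{2} + \left(- 10 X + 18\right) X\right) - 20 = \left(X^{2} + \left(18 - 10 X\right) X\right) - 20 = \left(X^{2} + X \left(18 - 10 X\right)\right) - 20 = -20 + X^{2} + X \left(18 - 10 X\right)$)
$\left(y{\left(\frac{1}{-9 + 11} \right)} - 78\right)^{2} = \left(\left(-20 - 9 \left(\frac{1}{-9 + 11}\right)^{2} + \frac{18}{-9 + 11}\right) - 78\right)^{2} = \left(\left(-20 - 9 \left(\frac{1}{2}\right)^{2} + \frac{18}{2}\right) - 78\right)^{2} = \left(\left(-20 - \frac{9}{4} + 18 \cdot \frac{1}{2}\right) - 78\right)^{2} = \left(\left(-20 - \frac{9}{4} + 9\right) - 78\right)^{2} = \left(- \frac{53}{4} - 78\right)^{2} = \left(- \frac{365}{4}\right)^{2} = \frac{133225}{16}$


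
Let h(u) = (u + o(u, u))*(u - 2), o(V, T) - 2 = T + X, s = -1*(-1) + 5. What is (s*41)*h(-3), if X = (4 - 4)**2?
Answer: 4920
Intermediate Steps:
X = 0 (X = 0**2 = 0)
s = 6 (s = 1 + 5 = 6)
o(V, T) = 2 + T (o(V, T) = 2 + (T + 0) = 2 + T)
h(u) = (-2 + u)*(2 + 2*u) (h(u) = (u + (2 + u))*(u - 2) = (2 + 2*u)*(-2 + u) = (-2 + u)*(2 + 2*u))
(s*41)*h(-3) = (6*41)*(-4 - 2*(-3) + 2*(-3)**2) = 246*(-4 + 6 + 2*9) = 246*(-4 + 6 + 18) = 246*20 = 4920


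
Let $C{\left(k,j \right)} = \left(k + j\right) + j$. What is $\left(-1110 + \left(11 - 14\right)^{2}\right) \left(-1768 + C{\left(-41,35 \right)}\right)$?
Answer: $1914639$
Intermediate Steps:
$C{\left(k,j \right)} = k + 2 j$ ($C{\left(k,j \right)} = \left(j + k\right) + j = k + 2 j$)
$\left(-1110 + \left(11 - 14\right)^{2}\right) \left(-1768 + C{\left(-41,35 \right)}\right) = \left(-1110 + \left(11 - 14\right)^{2}\right) \left(-1768 + \left(-41 + 2 \cdot 35\right)\right) = \left(-1110 + \left(-3\right)^{2}\right) \left(-1768 + \left(-41 + 70\right)\right) = \left(-1110 + 9\right) \left(-1768 + 29\right) = \left(-1101\right) \left(-1739\right) = 1914639$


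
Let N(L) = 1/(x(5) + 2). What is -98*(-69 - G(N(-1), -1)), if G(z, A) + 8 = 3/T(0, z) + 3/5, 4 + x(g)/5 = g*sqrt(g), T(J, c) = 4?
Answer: 61103/10 ≈ 6110.3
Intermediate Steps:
x(g) = -20 + 5*g**(3/2) (x(g) = -20 + 5*(g*sqrt(g)) = -20 + 5*g**(3/2))
N(L) = 1/(-18 + 25*sqrt(5)) (N(L) = 1/((-20 + 5*5**(3/2)) + 2) = 1/((-20 + 5*(5*sqrt(5))) + 2) = 1/((-20 + 25*sqrt(5)) + 2) = 1/(-18 + 25*sqrt(5)))
G(z, A) = -133/20 (G(z, A) = -8 + (3/4 + 3/5) = -8 + 27/20 = -133/20)
-98*(-69 - G(N(-1), -1)) = -98*(-69 - 1*(-133/20)) = -98*(-69 + 133/20) = -98*(-1247/20) = 61103/10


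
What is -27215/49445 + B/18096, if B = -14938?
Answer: -4245145/3085368 ≈ -1.3759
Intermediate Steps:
-27215/49445 + B/18096 = -27215/49445 - 14938/18096 = -27215*1/49445 - 14938*1/18096 = -5443/9889 - 7469/9048 = -4245145/3085368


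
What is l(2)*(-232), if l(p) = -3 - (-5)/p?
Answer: 116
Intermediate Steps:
l(p) = -3 + 5/p
l(2)*(-232) = (-3 + 5/2)*(-232) = -½*(-232) = 116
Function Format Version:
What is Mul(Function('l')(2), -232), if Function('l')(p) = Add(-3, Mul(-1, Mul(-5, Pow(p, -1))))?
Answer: 116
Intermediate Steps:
Function('l')(p) = Add(-3, Mul(5, Pow(p, -1)))
Mul(Function('l')(2), -232) = Mul(Add(-3, Mul(5, Pow(2, -1))), -232) = Mul(Add(-3, Mul(5, Rational(1, 2))), -232) = Mul(Add(-3, Rational(5, 2)), -232) = Mul(Rational(-1, 2), -232) = 116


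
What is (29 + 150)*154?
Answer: 27566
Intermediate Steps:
(29 + 150)*154 = 179*154 = 27566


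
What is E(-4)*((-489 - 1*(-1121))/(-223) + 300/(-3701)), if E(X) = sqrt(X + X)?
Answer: -4811864*I*sqrt(2)/825323 ≈ -8.2453*I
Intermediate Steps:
E(X) = sqrt(2)*sqrt(X) (E(X) = sqrt(2*X) = sqrt(2)*sqrt(X))
E(-4)*((-489 - 1*(-1121))/(-223) + 300/(-3701)) = (sqrt(2)*sqrt(-4))*((-489 - 1*(-1121))/(-223) + 300/(-3701)) = (sqrt(2)*(2*I))*((-489 + 1121)*(-1/223) + 300*(-1/3701)) = (2*I*sqrt(2))*(632*(-1/223) - 300/3701) = (2*I*sqrt(2))*(-632/223 - 300/3701) = (2*I*sqrt(2))*(-2405932/825323) = -4811864*I*sqrt(2)/825323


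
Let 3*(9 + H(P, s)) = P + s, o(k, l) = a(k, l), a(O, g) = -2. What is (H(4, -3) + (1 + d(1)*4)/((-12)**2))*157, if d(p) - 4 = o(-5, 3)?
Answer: -64841/48 ≈ -1350.9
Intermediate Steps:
o(k, l) = -2
H(P, s) = -9 + P/3 + s/3 (H(P, s) = -9 + (P + s)/3 = -9 + (P/3 + s/3) = -9 + P/3 + s/3)
d(p) = 2 (d(p) = 4 - 2 = 2)
(H(4, -3) + (1 + d(1)*4)/((-12)**2))*157 = ((-9 + (1/3)*4 + (1/3)*(-3)) + (1 + 2*4)/((-12)**2))*157 = ((-9 + 4/3 - 1) + (1 + 8)/144)*157 = (-26/3 + 9*(1/144))*157 = (-26/3 + 1/16)*157 = -413/48*157 = -64841/48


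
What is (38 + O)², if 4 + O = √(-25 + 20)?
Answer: (34 + I*√5)² ≈ 1151.0 + 152.05*I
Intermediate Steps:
O = -4 + I*√5 (O = -4 + √(-25 + 20) = -4 + √(-5) = -4 + I*√5 ≈ -4.0 + 2.2361*I)
(38 + O)² = (38 + (-4 + I*√5))² = (34 + I*√5)²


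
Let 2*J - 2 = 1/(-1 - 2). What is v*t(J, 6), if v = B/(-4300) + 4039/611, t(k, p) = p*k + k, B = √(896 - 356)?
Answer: 141365/3666 - 7*√15/860 ≈ 38.530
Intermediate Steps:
J = ⅚ (J = 1 + 1/(2*(-1 - 2)) = 1 + (½)/(-3) = 1 + (½)*(-⅓) = 1 - ⅙ = ⅚ ≈ 0.83333)
B = 6*√15 (B = √540 = 6*√15 ≈ 23.238)
t(k, p) = k + k*p (t(k, p) = k*p + k = k + k*p)
v = 4039/611 - 3*√15/2150 (v = (6*√15)/(-4300) + 4039/611 = (6*√15)*(-1/4300) + 4039*(1/611) = -3*√15/2150 + 4039/611 = 4039/611 - 3*√15/2150 ≈ 6.6051)
v*t(J, 6) = (4039/611 - 3*√15/2150)*(5*(1 + 6)/6) = (4039/611 - 3*√15/2150)*((⅚)*7) = (4039/611 - 3*√15/2150)*(35/6) = 141365/3666 - 7*√15/860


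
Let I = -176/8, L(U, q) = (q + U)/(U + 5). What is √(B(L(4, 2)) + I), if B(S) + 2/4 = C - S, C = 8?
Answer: I*√546/6 ≈ 3.8944*I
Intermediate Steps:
L(U, q) = (U + q)/(5 + U)
I = -22 (I = -176*⅛ = -22)
B(S) = 15/2 - S (B(S) = -½ + (8 - S) = 15/2 - S)
√(B(L(4, 2)) + I) = √((15/2 - (4 + 2)/(5 + 4)) - 22) = √((15/2 - 6/9) - 22) = √((15/2 - 1*⅔) - 22) = √((15/2 - ⅔) - 22) = √(41/6 - 22) = √(-91/6) = I*√546/6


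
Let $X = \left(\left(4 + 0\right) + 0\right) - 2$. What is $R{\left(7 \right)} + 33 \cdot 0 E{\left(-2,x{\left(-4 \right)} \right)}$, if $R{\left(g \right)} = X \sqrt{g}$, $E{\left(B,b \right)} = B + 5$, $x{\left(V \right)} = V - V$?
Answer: $2 \sqrt{7} \approx 5.2915$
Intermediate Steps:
$x{\left(V \right)} = 0$
$X = 2$ ($X = \left(4 + 0\right) - 2 = 4 - 2 = 2$)
$E{\left(B,b \right)} = 5 + B$
$R{\left(g \right)} = 2 \sqrt{g}$
$R{\left(7 \right)} + 33 \cdot 0 E{\left(-2,x{\left(-4 \right)} \right)} = 2 \sqrt{7} + 33 \cdot 0 \left(5 - 2\right) = 2 \sqrt{7} + 33 \cdot 0 \cdot 3 = 2 \sqrt{7} + 33 \cdot 0 = 2 \sqrt{7} + 0 = 2 \sqrt{7}$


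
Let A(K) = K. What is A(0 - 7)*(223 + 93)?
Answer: -2212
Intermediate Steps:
A(0 - 7)*(223 + 93) = (0 - 7)*(223 + 93) = -7*316 = -2212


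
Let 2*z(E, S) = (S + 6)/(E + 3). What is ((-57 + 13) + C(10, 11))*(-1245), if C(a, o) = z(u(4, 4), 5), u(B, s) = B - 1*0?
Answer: 753225/14 ≈ 53802.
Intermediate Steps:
u(B, s) = B (u(B, s) = B + 0 = B)
z(E, S) = (6 + S)/(2*(3 + E)) (z(E, S) = ((S + 6)/(E + 3))/2 = ((6 + S)/(3 + E))/2 = (6 + S)/(2*(3 + E)))
C(a, o) = 11/14 (C(a, o) = (6 + 5)/(2*(3 + 4)) = (½)*11/7 = (½)*(⅐)*11 = 11/14)
((-57 + 13) + C(10, 11))*(-1245) = ((-57 + 13) + 11/14)*(-1245) = (-44 + 11/14)*(-1245) = -605/14*(-1245) = 753225/14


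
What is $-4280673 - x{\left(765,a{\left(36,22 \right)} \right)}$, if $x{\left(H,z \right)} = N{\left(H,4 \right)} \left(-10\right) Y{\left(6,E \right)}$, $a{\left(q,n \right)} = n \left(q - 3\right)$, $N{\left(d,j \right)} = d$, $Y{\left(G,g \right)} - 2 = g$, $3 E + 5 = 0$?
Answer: $-4278123$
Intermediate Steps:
$E = - \frac{5}{3}$ ($E = - \frac{5}{3} + \frac{1}{3} \cdot 0 = - \frac{5}{3} + 0 = - \frac{5}{3} \approx -1.6667$)
$Y{\left(G,g \right)} = 2 + g$
$a{\left(q,n \right)} = n \left(-3 + q\right)$
$x{\left(H,z \right)} = - \frac{10 H}{3}$ ($x{\left(H,z \right)} = H \left(-10\right) \left(2 - \frac{5}{3}\right) = - 10 H \frac{1}{3} = - \frac{10 H}{3}$)
$-4280673 - x{\left(765,a{\left(36,22 \right)} \right)} = -4280673 - \left(- \frac{10}{3}\right) 765 = -4280673 - -2550 = -4280673 + 2550 = -4278123$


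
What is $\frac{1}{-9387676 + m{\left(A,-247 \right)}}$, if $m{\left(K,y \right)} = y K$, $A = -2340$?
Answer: $- \frac{1}{8809696} \approx -1.1351 \cdot 10^{-7}$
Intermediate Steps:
$m{\left(K,y \right)} = K y$
$\frac{1}{-9387676 + m{\left(A,-247 \right)}} = \frac{1}{-9387676 - -577980} = \frac{1}{-9387676 + 577980} = \frac{1}{-8809696} = - \frac{1}{8809696}$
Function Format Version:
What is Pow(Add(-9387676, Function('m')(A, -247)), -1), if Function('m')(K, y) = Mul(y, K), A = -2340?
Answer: Rational(-1, 8809696) ≈ -1.1351e-7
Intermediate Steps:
Function('m')(K, y) = Mul(K, y)
Pow(Add(-9387676, Function('m')(A, -247)), -1) = Pow(Add(-9387676, Mul(-2340, -247)), -1) = Pow(Add(-9387676, 577980), -1) = Pow(-8809696, -1) = Rational(-1, 8809696)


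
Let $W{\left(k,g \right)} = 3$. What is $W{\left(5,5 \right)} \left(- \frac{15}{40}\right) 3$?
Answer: $- \frac{27}{8} \approx -3.375$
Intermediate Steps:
$W{\left(5,5 \right)} \left(- \frac{15}{40}\right) 3 = 3 \left(- \frac{15}{40}\right) 3 = 3 \left(\left(-15\right) \frac{1}{40}\right) 3 = 3 \left(- \frac{3}{8}\right) 3 = \left(- \frac{9}{8}\right) 3 = - \frac{27}{8}$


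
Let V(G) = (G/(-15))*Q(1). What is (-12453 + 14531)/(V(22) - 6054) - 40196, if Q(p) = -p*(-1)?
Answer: -1825557121/45416 ≈ -40196.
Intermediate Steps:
Q(p) = p (Q(p) = -(-1)*p = p)
V(G) = -G/15 (V(G) = (G/(-15))*1 = (G*(-1/15))*1 = -G/15*1 = -G/15)
(-12453 + 14531)/(V(22) - 6054) - 40196 = (-12453 + 14531)/(-1/15*22 - 6054) - 40196 = 2078/(-22/15 - 6054) - 40196 = 2078/(-90832/15) - 40196 = 2078*(-15/90832) - 40196 = -15585/45416 - 40196 = -1825557121/45416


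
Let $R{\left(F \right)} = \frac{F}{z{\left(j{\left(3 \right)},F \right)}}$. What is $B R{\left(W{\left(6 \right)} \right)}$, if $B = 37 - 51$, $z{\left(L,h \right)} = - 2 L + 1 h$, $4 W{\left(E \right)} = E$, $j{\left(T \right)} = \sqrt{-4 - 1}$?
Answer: $- \frac{126}{89} - \frac{168 i \sqrt{5}}{89} \approx -1.4157 - 4.2209 i$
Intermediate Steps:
$j{\left(T \right)} = i \sqrt{5}$ ($j{\left(T \right)} = \sqrt{-5} = i \sqrt{5}$)
$W{\left(E \right)} = \frac{E}{4}$
$z{\left(L,h \right)} = h - 2 L$ ($z{\left(L,h \right)} = - 2 L + h = h - 2 L$)
$R{\left(F \right)} = \frac{F}{F - 2 i \sqrt{5}}$
$B = -14$ ($B = 37 - 51 = -14$)
$B R{\left(W{\left(6 \right)} \right)} = - 14 \frac{\frac{1}{4} \cdot 6}{\frac{1}{4} \cdot 6 - 2 i \sqrt{5}} = - 14 \frac{3}{2 \left(\frac{3}{2} - 2 i \sqrt{5}\right)} = - \frac{21}{\frac{3}{2} - 2 i \sqrt{5}}$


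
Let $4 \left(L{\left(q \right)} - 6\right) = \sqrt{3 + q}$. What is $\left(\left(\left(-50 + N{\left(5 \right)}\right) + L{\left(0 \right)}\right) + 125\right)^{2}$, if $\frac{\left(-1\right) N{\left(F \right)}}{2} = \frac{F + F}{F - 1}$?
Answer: $\frac{\left(304 + \sqrt{3}\right)^{2}}{16} \approx 5842.0$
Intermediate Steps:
$N{\left(F \right)} = - \frac{4 F}{-1 + F}$ ($N{\left(F \right)} = - 2 \frac{F + F}{F - 1} = - 2 \frac{2 F}{-1 + F} = - \frac{4 F}{-1 + F}$)
$L{\left(q \right)} = 6 + \frac{\sqrt{3 + q}}{4}$
$\left(\left(\left(-50 + N{\left(5 \right)}\right) + L{\left(0 \right)}\right) + 125\right)^{2} = \left(\left(\left(-50 - \frac{20}{-1 + 5}\right) + \left(6 + \frac{\sqrt{3 + 0}}{4}\right)\right) + 125\right)^{2} = \left(\left(\left(-50 - \frac{20}{4}\right) + \left(6 + \frac{\sqrt{3}}{4}\right)\right) + 125\right)^{2} = \left(\left(\left(-50 - 20 \cdot \frac{1}{4}\right) + \left(6 + \frac{\sqrt{3}}{4}\right)\right) + 125\right)^{2} = \left(\left(\left(-50 - 5\right) + \left(6 + \frac{\sqrt{3}}{4}\right)\right) + 125\right)^{2} = \left(\left(-55 + \left(6 + \frac{\sqrt{3}}{4}\right)\right) + 125\right)^{2} = \left(\left(-49 + \frac{\sqrt{3}}{4}\right) + 125\right)^{2} = \left(76 + \frac{\sqrt{3}}{4}\right)^{2}$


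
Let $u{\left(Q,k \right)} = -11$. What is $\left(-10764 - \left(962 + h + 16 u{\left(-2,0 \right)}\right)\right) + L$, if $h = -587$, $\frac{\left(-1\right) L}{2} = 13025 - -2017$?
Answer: $-41047$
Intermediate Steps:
$L = -30084$ ($L = - 2 \left(13025 - -2017\right) = - 2 \left(13025 + 2017\right) = \left(-2\right) 15042 = -30084$)
$\left(-10764 - \left(962 + h + 16 u{\left(-2,0 \right)}\right)\right) + L = \left(-10764 - 199\right) - 30084 = -10963 - 30084 = -41047$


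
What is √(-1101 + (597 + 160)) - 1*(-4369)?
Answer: 4369 + 2*I*√86 ≈ 4369.0 + 18.547*I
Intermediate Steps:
√(-1101 + (597 + 160)) - 1*(-4369) = √(-1101 + 757) + 4369 = √(-344) + 4369 = 2*I*√86 + 4369 = 4369 + 2*I*√86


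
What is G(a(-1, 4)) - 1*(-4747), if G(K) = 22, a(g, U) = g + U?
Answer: 4769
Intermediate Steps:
a(g, U) = U + g
G(a(-1, 4)) - 1*(-4747) = 22 - 1*(-4747) = 22 + 4747 = 4769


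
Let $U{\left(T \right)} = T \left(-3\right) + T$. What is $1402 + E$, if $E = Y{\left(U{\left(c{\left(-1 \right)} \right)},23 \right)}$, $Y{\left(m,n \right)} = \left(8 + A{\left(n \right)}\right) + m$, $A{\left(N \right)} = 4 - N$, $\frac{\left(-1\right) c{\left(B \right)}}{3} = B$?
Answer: $1385$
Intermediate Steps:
$c{\left(B \right)} = - 3 B$
$U{\left(T \right)} = - 2 T$ ($U{\left(T \right)} = - 3 T + T = - 2 T$)
$Y{\left(m,n \right)} = 12 + m - n$ ($Y{\left(m,n \right)} = \left(8 - \left(-4 + n\right)\right) + m = \left(12 - n\right) + m = 12 + m - n$)
$E = -17$ ($E = 12 - 2 \left(\left(-3\right) \left(-1\right)\right) - 23 = 12 - 6 - 23 = -17$)
$1402 + E = 1402 - 17 = 1385$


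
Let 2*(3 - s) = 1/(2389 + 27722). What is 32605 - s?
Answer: 1963357645/60222 ≈ 32602.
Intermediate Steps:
s = 180665/60222 (s = 3 - 1/(2*(2389 + 27722)) = 3 - ½/30111 = 3 - ½*1/30111 = 3 - 1/60222 = 180665/60222 ≈ 3.0000)
32605 - s = 32605 - 1*180665/60222 = 32605 - 180665/60222 = 1963357645/60222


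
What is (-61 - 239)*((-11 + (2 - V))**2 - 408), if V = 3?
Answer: 79200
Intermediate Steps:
(-61 - 239)*((-11 + (2 - V))**2 - 408) = (-61 - 239)*((-11 + (2 - 1*3))**2 - 408) = -300*((-11 + (2 - 3))**2 - 408) = -300*((-11 - 1)**2 - 408) = -300*((-12)**2 - 408) = -300*(144 - 408) = -300*(-264) = 79200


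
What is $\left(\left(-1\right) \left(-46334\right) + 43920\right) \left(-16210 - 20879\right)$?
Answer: $-3347430606$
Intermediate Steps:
$\left(\left(-1\right) \left(-46334\right) + 43920\right) \left(-16210 - 20879\right) = \left(46334 + 43920\right) \left(-37089\right) = 90254 \left(-37089\right) = -3347430606$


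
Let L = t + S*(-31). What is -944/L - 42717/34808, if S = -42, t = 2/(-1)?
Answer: -22097713/11312600 ≈ -1.9534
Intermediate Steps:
t = -2 (t = 2*(-1) = -2)
L = 1300 (L = -2 - 42*(-31) = -2 + 1302 = 1300)
-944/L - 42717/34808 = -944/1300 - 42717/34808 = -944*1/1300 - 42717*1/34808 = -236/325 - 42717/34808 = -22097713/11312600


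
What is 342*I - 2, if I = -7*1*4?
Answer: -9578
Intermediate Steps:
I = -28 (I = -7*4 = -28)
342*I - 2 = 342*(-28) - 2 = -9576 - 2 = -9578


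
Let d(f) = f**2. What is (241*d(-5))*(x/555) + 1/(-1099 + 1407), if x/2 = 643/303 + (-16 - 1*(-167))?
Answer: 34438856513/10358964 ≈ 3324.5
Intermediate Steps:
x = 92792/303 (x = 2*(643/303 + (-16 - 1*(-167))) = 2*(643*(1/303) + (-16 + 167)) = 2*(643/303 + 151) = 2*(46396/303) = 92792/303 ≈ 306.24)
(241*d(-5))*(x/555) + 1/(-1099 + 1407) = (241*(-5)**2)*((92792/303)/555) + 1/(-1099 + 1407) = (241*25)*((92792/303)*(1/555)) + 1/308 = 6025*(92792/168165) + 1/308 = 111814360/33633 + 1/308 = 34438856513/10358964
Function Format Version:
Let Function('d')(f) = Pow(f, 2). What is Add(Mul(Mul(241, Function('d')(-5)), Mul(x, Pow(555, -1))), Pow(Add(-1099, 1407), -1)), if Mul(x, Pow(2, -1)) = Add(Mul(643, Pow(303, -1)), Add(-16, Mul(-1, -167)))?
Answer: Rational(34438856513, 10358964) ≈ 3324.5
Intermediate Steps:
x = Rational(92792, 303) (x = Mul(2, Add(Mul(643, Pow(303, -1)), Add(-16, Mul(-1, -167)))) = Mul(2, Add(Mul(643, Rational(1, 303)), Add(-16, 167))) = Mul(2, Add(Rational(643, 303), 151)) = Mul(2, Rational(46396, 303)) = Rational(92792, 303) ≈ 306.24)
Add(Mul(Mul(241, Function('d')(-5)), Mul(x, Pow(555, -1))), Pow(Add(-1099, 1407), -1)) = Add(Mul(Mul(241, Pow(-5, 2)), Mul(Rational(92792, 303), Pow(555, -1))), Pow(Add(-1099, 1407), -1)) = Add(Mul(Mul(241, 25), Mul(Rational(92792, 303), Rational(1, 555))), Pow(308, -1)) = Add(Mul(6025, Rational(92792, 168165)), Rational(1, 308)) = Add(Rational(111814360, 33633), Rational(1, 308)) = Rational(34438856513, 10358964)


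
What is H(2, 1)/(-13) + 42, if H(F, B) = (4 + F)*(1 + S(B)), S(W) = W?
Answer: 534/13 ≈ 41.077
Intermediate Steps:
H(F, B) = (1 + B)*(4 + F) (H(F, B) = (4 + F)*(1 + B) = (1 + B)*(4 + F))
H(2, 1)/(-13) + 42 = (4 + 2 + 4*1 + 1*2)/(-13) + 42 = -(4 + 2 + 4 + 2)/13 + 42 = -1/13*12 + 42 = -12/13 + 42 = 534/13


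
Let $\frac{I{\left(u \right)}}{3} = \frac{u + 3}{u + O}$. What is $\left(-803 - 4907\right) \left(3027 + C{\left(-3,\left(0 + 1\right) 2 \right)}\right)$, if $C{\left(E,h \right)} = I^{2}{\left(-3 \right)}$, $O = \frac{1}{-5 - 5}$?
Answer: $-17284170$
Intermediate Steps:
$O = - \frac{1}{10}$ ($O = \frac{1}{-10} = - \frac{1}{10} \approx -0.1$)
$I{\left(u \right)} = \frac{3 \left(3 + u\right)}{- \frac{1}{10} + u}$ ($I{\left(u \right)} = 3 \frac{u + 3}{u - \frac{1}{10}} = 3 \frac{3 + u}{- \frac{1}{10} + u} = \frac{3 \left(3 + u\right)}{- \frac{1}{10} + u}$)
$C{\left(E,h \right)} = 0$ ($C{\left(E,h \right)} = \left(\frac{30 \left(3 - 3\right)}{-1 + 10 \left(-3\right)}\right)^{2} = \left(30 \frac{1}{-1 - 30} \cdot 0\right)^{2} = \left(30 \frac{1}{-31} \cdot 0\right)^{2} = \left(30 \left(- \frac{1}{31}\right) 0\right)^{2} = 0^{2} = 0$)
$\left(-803 - 4907\right) \left(3027 + C{\left(-3,\left(0 + 1\right) 2 \right)}\right) = \left(-803 - 4907\right) \left(3027 + 0\right) = \left(-5710\right) 3027 = -17284170$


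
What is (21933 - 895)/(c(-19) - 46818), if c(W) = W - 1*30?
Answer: -21038/46867 ≈ -0.44889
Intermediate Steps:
c(W) = -30 + W (c(W) = W - 30 = -30 + W)
(21933 - 895)/(c(-19) - 46818) = (21933 - 895)/((-30 - 19) - 46818) = 21038/(-49 - 46818) = 21038/(-46867) = 21038*(-1/46867) = -21038/46867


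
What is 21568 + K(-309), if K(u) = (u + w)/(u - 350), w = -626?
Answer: 14214247/659 ≈ 21569.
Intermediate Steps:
K(u) = (-626 + u)/(-350 + u) (K(u) = (u - 626)/(u - 350) = (-626 + u)/(-350 + u))
21568 + K(-309) = 21568 + (-626 - 309)/(-350 - 309) = 21568 - 935/(-659) = 21568 - 1/659*(-935) = 21568 + 935/659 = 14214247/659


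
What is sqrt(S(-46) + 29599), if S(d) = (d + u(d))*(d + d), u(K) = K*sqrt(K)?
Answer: sqrt(33831 + 4232*I*sqrt(46)) ≈ 197.73 + 72.579*I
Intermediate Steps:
u(K) = K**(3/2)
S(d) = 2*d*(d + d**(3/2)) (S(d) = (d + d**(3/2))*(d + d) = (d + d**(3/2))*(2*d) = 2*d*(d + d**(3/2)))
sqrt(S(-46) + 29599) = sqrt(2*(-46)*(-46 + (-46)**(3/2)) + 29599) = sqrt(2*(-46)*(-46 - 46*I*sqrt(46)) + 29599) = sqrt((4232 + 4232*I*sqrt(46)) + 29599) = sqrt(33831 + 4232*I*sqrt(46))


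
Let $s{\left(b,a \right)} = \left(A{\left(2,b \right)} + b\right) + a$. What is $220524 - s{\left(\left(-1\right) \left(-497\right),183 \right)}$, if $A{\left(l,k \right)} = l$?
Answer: $219842$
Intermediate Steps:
$s{\left(b,a \right)} = 2 + a + b$ ($s{\left(b,a \right)} = \left(2 + b\right) + a = 2 + a + b$)
$220524 - s{\left(\left(-1\right) \left(-497\right),183 \right)} = 220524 - \left(2 + 183 - -497\right) = 220524 - \left(2 + 183 + 497\right) = 220524 - 682 = 219842$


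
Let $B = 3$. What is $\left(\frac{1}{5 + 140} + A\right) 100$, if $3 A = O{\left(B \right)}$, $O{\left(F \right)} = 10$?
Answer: $\frac{29060}{87} \approx 334.02$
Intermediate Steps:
$A = \frac{10}{3}$ ($A = \frac{1}{3} \cdot 10 = \frac{10}{3} \approx 3.3333$)
$\left(\frac{1}{5 + 140} + A\right) 100 = \left(\frac{1}{5 + 140} + \frac{10}{3}\right) 100 = \left(\frac{1}{145} + \frac{10}{3}\right) 100 = \frac{1453}{435} \cdot 100 = \frac{29060}{87}$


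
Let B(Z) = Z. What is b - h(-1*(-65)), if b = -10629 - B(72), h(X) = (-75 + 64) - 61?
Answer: -10629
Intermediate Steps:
h(X) = -72 (h(X) = -11 - 61 = -72)
b = -10701 (b = -10629 - 1*72 = -10629 - 72 = -10701)
b - h(-1*(-65)) = -10701 - 1*(-72) = -10701 + 72 = -10629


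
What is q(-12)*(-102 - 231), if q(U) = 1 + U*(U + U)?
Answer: -96237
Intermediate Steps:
q(U) = 1 + 2*U**2 (q(U) = 1 + U*(2*U) = 1 + 2*U**2)
q(-12)*(-102 - 231) = (1 + 2*(-12)**2)*(-102 - 231) = (1 + 2*144)*(-333) = (1 + 288)*(-333) = 289*(-333) = -96237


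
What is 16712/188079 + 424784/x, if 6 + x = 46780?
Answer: 40337318512/4398603573 ≈ 9.1705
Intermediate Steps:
x = 46774 (x = -6 + 46780 = 46774)
16712/188079 + 424784/x = 16712/188079 + 424784/46774 = 16712*(1/188079) + 424784*(1/46774) = 16712/188079 + 212392/23387 = 40337318512/4398603573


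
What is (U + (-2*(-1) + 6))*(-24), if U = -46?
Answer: 912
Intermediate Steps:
(U + (-2*(-1) + 6))*(-24) = (-46 + (-2*(-1) + 6))*(-24) = (-46 + (2 + 6))*(-24) = (-46 + 8)*(-24) = -38*(-24) = 912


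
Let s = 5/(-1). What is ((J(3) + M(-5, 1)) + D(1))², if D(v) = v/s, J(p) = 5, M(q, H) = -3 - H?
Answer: 16/25 ≈ 0.64000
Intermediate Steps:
s = -5 (s = 5*(-1) = -5)
D(v) = -v/5 (D(v) = v/(-5) = v*(-⅕) = -v/5)
((J(3) + M(-5, 1)) + D(1))² = ((5 + (-3 - 1*1)) - ⅕*1)² = ((5 + (-3 - 1)) - ⅕)² = ((5 - 4) - ⅕)² = (1 - ⅕)² = (⅘)² = 16/25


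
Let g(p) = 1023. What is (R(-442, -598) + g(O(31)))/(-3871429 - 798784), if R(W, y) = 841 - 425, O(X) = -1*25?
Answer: -1439/4670213 ≈ -0.00030812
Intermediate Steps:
O(X) = -25
R(W, y) = 416
(R(-442, -598) + g(O(31)))/(-3871429 - 798784) = (416 + 1023)/(-3871429 - 798784) = 1439/(-4670213) = 1439*(-1/4670213) = -1439/4670213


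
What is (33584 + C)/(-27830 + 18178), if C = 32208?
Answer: -16448/2413 ≈ -6.8164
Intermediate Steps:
(33584 + C)/(-27830 + 18178) = (33584 + 32208)/(-27830 + 18178) = 65792/(-9652) = 65792*(-1/9652) = -16448/2413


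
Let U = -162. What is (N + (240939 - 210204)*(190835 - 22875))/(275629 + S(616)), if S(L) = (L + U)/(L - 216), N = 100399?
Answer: 1032470199800/55126027 ≈ 18729.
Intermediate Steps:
S(L) = (-162 + L)/(-216 + L) (S(L) = (L - 162)/(L - 216) = (-162 + L)/(-216 + L))
(N + (240939 - 210204)*(190835 - 22875))/(275629 + S(616)) = (100399 + (240939 - 210204)*(190835 - 22875))/(275629 + (-162 + 616)/(-216 + 616)) = (100399 + 30735*167960)/(275629 + 454/400) = (100399 + 5162250600)/(275629 + (1/400)*454) = 5162350999/(275629 + 227/200) = 5162350999/(55126027/200) = 5162350999*(200/55126027) = 1032470199800/55126027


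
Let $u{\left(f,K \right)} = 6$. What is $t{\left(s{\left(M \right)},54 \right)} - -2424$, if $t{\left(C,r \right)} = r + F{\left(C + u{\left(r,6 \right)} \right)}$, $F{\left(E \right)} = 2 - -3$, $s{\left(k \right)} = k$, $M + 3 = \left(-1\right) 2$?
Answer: $2483$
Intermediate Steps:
$M = -5$ ($M = -3 - 2 = -5$)
$F{\left(E \right)} = 5$ ($F{\left(E \right)} = 2 + 3 = 5$)
$t{\left(C,r \right)} = 5 + r$ ($t{\left(C,r \right)} = r + 5 = 5 + r$)
$t{\left(s{\left(M \right)},54 \right)} - -2424 = \left(5 + 54\right) - -2424 = 59 + 2424 = 2483$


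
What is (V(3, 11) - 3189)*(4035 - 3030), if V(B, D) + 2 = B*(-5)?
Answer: -3222030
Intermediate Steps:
V(B, D) = -2 - 5*B (V(B, D) = -2 + B*(-5) = -2 - 5*B)
(V(3, 11) - 3189)*(4035 - 3030) = ((-2 - 5*3) - 3189)*(4035 - 3030) = ((-2 - 15) - 3189)*1005 = (-17 - 3189)*1005 = -3206*1005 = -3222030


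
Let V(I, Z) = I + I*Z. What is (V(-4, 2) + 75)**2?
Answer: 3969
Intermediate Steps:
(V(-4, 2) + 75)**2 = (-4*(1 + 2) + 75)**2 = (-4*3 + 75)**2 = (-12 + 75)**2 = 63**2 = 3969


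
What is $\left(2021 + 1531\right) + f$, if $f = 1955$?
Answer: $5507$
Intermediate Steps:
$\left(2021 + 1531\right) + f = \left(2021 + 1531\right) + 1955 = 3552 + 1955 = 5507$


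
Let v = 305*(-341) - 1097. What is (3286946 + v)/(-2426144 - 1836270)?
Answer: -1590922/2131207 ≈ -0.74649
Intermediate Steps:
v = -105102 (v = -104005 - 1097 = -105102)
(3286946 + v)/(-2426144 - 1836270) = (3286946 - 105102)/(-2426144 - 1836270) = 3181844/(-4262414) = 3181844*(-1/4262414) = -1590922/2131207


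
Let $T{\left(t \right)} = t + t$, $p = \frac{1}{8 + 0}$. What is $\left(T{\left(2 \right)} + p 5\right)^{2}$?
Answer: $\frac{1369}{64} \approx 21.391$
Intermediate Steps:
$p = \frac{1}{8} \approx 0.125$
$T{\left(t \right)} = 2 t$
$\left(T{\left(2 \right)} + p 5\right)^{2} = \left(2 \cdot 2 + \frac{1}{8} \cdot 5\right)^{2} = \left(4 + \frac{5}{8}\right)^{2} = \left(\frac{37}{8}\right)^{2} = \frac{1369}{64}$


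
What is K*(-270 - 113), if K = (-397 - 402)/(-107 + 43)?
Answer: -306017/64 ≈ -4781.5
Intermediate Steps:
K = 799/64 (K = -799/(-64) = -799*(-1/64) = 799/64 ≈ 12.484)
K*(-270 - 113) = 799*(-270 - 113)/64 = (799/64)*(-383) = -306017/64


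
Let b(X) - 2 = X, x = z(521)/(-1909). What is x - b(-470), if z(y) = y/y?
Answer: 893411/1909 ≈ 468.00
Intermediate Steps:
z(y) = 1
x = -1/1909 (x = 1/(-1909) = 1*(-1/1909) = -1/1909 ≈ -0.00052383)
b(X) = 2 + X
x - b(-470) = -1/1909 - (2 - 470) = -1/1909 - 1*(-468) = -1/1909 + 468 = 893411/1909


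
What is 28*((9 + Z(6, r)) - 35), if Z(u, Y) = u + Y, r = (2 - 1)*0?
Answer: -560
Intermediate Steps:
r = 0 (r = 1*0 = 0)
Z(u, Y) = Y + u
28*((9 + Z(6, r)) - 35) = 28*((9 + (0 + 6)) - 35) = 28*((9 + 6) - 35) = 28*(15 - 35) = 28*(-20) = -560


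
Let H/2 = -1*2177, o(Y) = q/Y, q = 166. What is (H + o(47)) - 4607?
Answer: -421001/47 ≈ -8957.5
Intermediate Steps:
o(Y) = 166/Y
H = -4354 (H = 2*(-1*2177) = 2*(-2177) = -4354)
(H + o(47)) - 4607 = (-4354 + 166/47) - 4607 = -204472/47 - 4607 = -421001/47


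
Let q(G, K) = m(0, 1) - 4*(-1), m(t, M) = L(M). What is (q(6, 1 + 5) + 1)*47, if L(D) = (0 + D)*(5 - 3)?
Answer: 329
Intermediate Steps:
L(D) = 2*D (L(D) = D*2 = 2*D)
m(t, M) = 2*M
q(G, K) = 6 (q(G, K) = 2*1 - 4*(-1) = 2 + 4 = 6)
(q(6, 1 + 5) + 1)*47 = (6 + 1)*47 = 7*47 = 329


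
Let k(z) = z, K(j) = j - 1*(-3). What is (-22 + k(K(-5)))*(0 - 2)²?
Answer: -96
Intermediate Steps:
K(j) = 3 + j (K(j) = j + 3 = 3 + j)
(-22 + k(K(-5)))*(0 - 2)² = (-22 + (3 - 5))*(0 - 2)² = (-22 - 2)*(-2)² = -24*4 = -96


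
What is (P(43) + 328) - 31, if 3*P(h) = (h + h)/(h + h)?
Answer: 892/3 ≈ 297.33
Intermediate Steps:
P(h) = 1/3 (P(h) = ((h + h)/(h + h))/3 = ((2*h)/((2*h)))/3 = ((2*h)*(1/(2*h)))/3 = (1/3)*1 = 1/3)
(P(43) + 328) - 31 = (1/3 + 328) - 31 = 985/3 - 31 = 892/3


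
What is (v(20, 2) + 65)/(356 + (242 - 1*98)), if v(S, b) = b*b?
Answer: 69/500 ≈ 0.13800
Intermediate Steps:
v(S, b) = b**2
(v(20, 2) + 65)/(356 + (242 - 1*98)) = (2**2 + 65)/(356 + (242 - 1*98)) = (4 + 65)/(356 + (242 - 98)) = 69/(356 + 144) = 69/500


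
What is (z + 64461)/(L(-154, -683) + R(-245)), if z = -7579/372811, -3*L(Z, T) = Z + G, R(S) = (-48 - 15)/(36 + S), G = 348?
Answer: -15067914957084/15045533527 ≈ -1001.5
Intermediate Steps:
R(S) = -63/(36 + S)
L(Z, T) = -116 - Z/3 (L(Z, T) = -(Z + 348)/3 = -(348 + Z)/3 = -116 - Z/3)
z = -7579/372811 (z = -7579*1/372811 = -7579/372811 ≈ -0.020329)
(z + 64461)/(L(-154, -683) + R(-245)) = (-7579/372811 + 64461)/((-116 - ⅓*(-154)) - 63/(36 - 245)) = 24031762292/(372811*((-116 + 154/3) - 63/(-209))) = 24031762292/(372811*(-194/3 - 63*(-1/209))) = 24031762292/(372811*(-194/3 + 63/209)) = 24031762292/(372811*(-40357/627)) = (24031762292/372811)*(-627/40357) = -15067914957084/15045533527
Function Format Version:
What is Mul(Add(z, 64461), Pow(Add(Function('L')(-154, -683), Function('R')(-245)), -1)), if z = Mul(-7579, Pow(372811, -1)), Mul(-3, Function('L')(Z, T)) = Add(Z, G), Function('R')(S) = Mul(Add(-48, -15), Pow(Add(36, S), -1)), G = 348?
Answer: Rational(-15067914957084, 15045533527) ≈ -1001.5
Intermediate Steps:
Function('R')(S) = Mul(-63, Pow(Add(36, S), -1))
Function('L')(Z, T) = Add(-116, Mul(Rational(-1, 3), Z)) (Function('L')(Z, T) = Mul(Rational(-1, 3), Add(Z, 348)) = Mul(Rational(-1, 3), Add(348, Z)) = Add(-116, Mul(Rational(-1, 3), Z)))
z = Rational(-7579, 372811) (z = Mul(-7579, Rational(1, 372811)) = Rational(-7579, 372811) ≈ -0.020329)
Mul(Add(z, 64461), Pow(Add(Function('L')(-154, -683), Function('R')(-245)), -1)) = Mul(Add(Rational(-7579, 372811), 64461), Pow(Add(Add(-116, Mul(Rational(-1, 3), -154)), Mul(-63, Pow(Add(36, -245), -1))), -1)) = Mul(Rational(24031762292, 372811), Pow(Add(Add(-116, Rational(154, 3)), Mul(-63, Pow(-209, -1))), -1)) = Mul(Rational(24031762292, 372811), Pow(Add(Rational(-194, 3), Mul(-63, Rational(-1, 209))), -1)) = Mul(Rational(24031762292, 372811), Pow(Add(Rational(-194, 3), Rational(63, 209)), -1)) = Mul(Rational(24031762292, 372811), Pow(Rational(-40357, 627), -1)) = Mul(Rational(24031762292, 372811), Rational(-627, 40357)) = Rational(-15067914957084, 15045533527)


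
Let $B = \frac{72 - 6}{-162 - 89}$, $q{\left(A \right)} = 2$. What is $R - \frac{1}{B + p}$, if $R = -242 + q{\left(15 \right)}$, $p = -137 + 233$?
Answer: $- \frac{5767451}{24030} \approx -240.01$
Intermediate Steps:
$B = - \frac{66}{251}$ ($B = \frac{66}{-251} = 66 \left(- \frac{1}{251}\right) = - \frac{66}{251} \approx -0.26295$)
$p = 96$
$R = -240$ ($R = -242 + 2 = -240$)
$R - \frac{1}{B + p} = -240 - \frac{1}{- \frac{66}{251} + 96} = -240 - \frac{1}{\frac{24030}{251}} = -240 - \frac{251}{24030} = - \frac{5767451}{24030}$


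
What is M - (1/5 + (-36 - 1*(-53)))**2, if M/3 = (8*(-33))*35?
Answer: -700396/25 ≈ -28016.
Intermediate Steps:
M = -27720 (M = 3*((8*(-33))*35) = 3*(-264*35) = 3*(-9240) = -27720)
M - (1/5 + (-36 - 1*(-53)))**2 = -27720 - (1/5 + (-36 - 1*(-53)))**2 = -27720 - (1/5 + (-36 + 53))**2 = -27720 - (1/5 + 17)**2 = -27720 - (86/5)**2 = -27720 - 1*7396/25 = -27720 - 7396/25 = -700396/25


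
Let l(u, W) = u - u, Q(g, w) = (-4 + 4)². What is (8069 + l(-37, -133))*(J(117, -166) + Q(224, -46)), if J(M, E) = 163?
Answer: 1315247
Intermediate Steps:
Q(g, w) = 0 (Q(g, w) = 0² = 0)
l(u, W) = 0
(8069 + l(-37, -133))*(J(117, -166) + Q(224, -46)) = (8069 + 0)*(163 + 0) = 8069*163 = 1315247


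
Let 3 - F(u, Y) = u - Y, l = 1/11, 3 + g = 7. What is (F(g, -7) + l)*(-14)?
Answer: 1218/11 ≈ 110.73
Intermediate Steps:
g = 4 (g = -3 + 7 = 4)
l = 1/11 ≈ 0.090909
F(u, Y) = 3 + Y - u (F(u, Y) = 3 - (u - Y) = 3 + (Y - u) = 3 + Y - u)
(F(g, -7) + l)*(-14) = ((3 - 7 - 1*4) + 1/11)*(-14) = ((3 - 7 - 4) + 1/11)*(-14) = (-8 + 1/11)*(-14) = -87/11*(-14) = 1218/11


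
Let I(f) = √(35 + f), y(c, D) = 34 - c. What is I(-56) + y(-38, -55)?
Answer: 72 + I*√21 ≈ 72.0 + 4.5826*I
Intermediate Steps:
I(-56) + y(-38, -55) = √(35 - 56) + (34 - 1*(-38)) = √(-21) + (34 + 38) = I*√21 + 72 = 72 + I*√21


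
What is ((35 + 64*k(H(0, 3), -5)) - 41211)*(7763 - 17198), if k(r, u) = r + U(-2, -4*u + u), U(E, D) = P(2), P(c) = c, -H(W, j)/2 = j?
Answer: 390910920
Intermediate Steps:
H(W, j) = -2*j
U(E, D) = 2
k(r, u) = 2 + r (k(r, u) = r + 2 = 2 + r)
((35 + 64*k(H(0, 3), -5)) - 41211)*(7763 - 17198) = ((35 + 64*(2 - 2*3)) - 41211)*(7763 - 17198) = ((35 + 64*(2 - 6)) - 41211)*(-9435) = ((35 + 64*(-4)) - 41211)*(-9435) = ((35 - 256) - 41211)*(-9435) = (-221 - 41211)*(-9435) = -41432*(-9435) = 390910920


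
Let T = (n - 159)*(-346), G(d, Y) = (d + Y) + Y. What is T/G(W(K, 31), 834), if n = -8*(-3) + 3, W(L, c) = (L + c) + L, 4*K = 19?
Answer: 30448/1139 ≈ 26.732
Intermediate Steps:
K = 19/4 (K = (¼)*19 = 19/4 ≈ 4.7500)
W(L, c) = c + 2*L
n = 27 (n = 24 + 3 = 27)
G(d, Y) = d + 2*Y (G(d, Y) = (Y + d) + Y = d + 2*Y)
T = 45672 (T = (27 - 159)*(-346) = -132*(-346) = 45672)
T/G(W(K, 31), 834) = 45672/((31 + 2*(19/4)) + 2*834) = 45672/((31 + 19/2) + 1668) = 45672/(81/2 + 1668) = 45672/(3417/2) = 45672*(2/3417) = 30448/1139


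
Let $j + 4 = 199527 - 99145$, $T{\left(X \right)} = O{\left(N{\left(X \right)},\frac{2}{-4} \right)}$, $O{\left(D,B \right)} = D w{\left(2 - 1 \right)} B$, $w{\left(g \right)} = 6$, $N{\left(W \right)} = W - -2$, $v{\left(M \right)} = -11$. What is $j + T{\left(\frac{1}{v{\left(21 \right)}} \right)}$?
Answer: $\frac{1104095}{11} \approx 1.0037 \cdot 10^{5}$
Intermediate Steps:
$N{\left(W \right)} = 2 + W$ ($N{\left(W \right)} = W + 2 = 2 + W$)
$O{\left(D,B \right)} = 6 B D$ ($O{\left(D,B \right)} = D 6 B = 6 D B = 6 B D$)
$T{\left(X \right)} = -6 - 3 X$ ($T{\left(X \right)} = 6 \frac{2}{-4} \left(2 + X\right) = 6 \cdot 2 \left(- \frac{1}{4}\right) \left(2 + X\right) = 6 \left(- \frac{1}{2}\right) \left(2 + X\right) = -6 - 3 X$)
$j = 100378$ ($j = -4 + \left(199527 - 99145\right) = -4 + 100382 = 100378$)
$j + T{\left(\frac{1}{v{\left(21 \right)}} \right)} = 100378 - \left(6 + \frac{3}{-11}\right) = 100378 - \frac{63}{11} = \frac{1104095}{11}$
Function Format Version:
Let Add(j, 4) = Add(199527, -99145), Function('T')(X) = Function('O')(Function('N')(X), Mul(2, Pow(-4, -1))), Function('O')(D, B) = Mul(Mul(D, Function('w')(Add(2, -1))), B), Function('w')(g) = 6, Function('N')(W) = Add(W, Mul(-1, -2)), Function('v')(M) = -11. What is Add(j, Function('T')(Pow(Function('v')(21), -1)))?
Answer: Rational(1104095, 11) ≈ 1.0037e+5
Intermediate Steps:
Function('N')(W) = Add(2, W) (Function('N')(W) = Add(W, 2) = Add(2, W))
Function('O')(D, B) = Mul(6, B, D) (Function('O')(D, B) = Mul(Mul(D, 6), B) = Mul(Mul(6, D), B) = Mul(6, B, D))
Function('T')(X) = Add(-6, Mul(-3, X)) (Function('T')(X) = Mul(6, Mul(2, Pow(-4, -1)), Add(2, X)) = Mul(6, Mul(2, Rational(-1, 4)), Add(2, X)) = Mul(6, Rational(-1, 2), Add(2, X)) = Add(-6, Mul(-3, X)))
j = 100378 (j = Add(-4, Add(199527, -99145)) = Add(-4, 100382) = 100378)
Add(j, Function('T')(Pow(Function('v')(21), -1))) = Add(100378, Add(-6, Mul(-3, Pow(-11, -1)))) = Add(100378, Add(-6, Mul(-3, Rational(-1, 11)))) = Add(100378, Add(-6, Rational(3, 11))) = Add(100378, Rational(-63, 11)) = Rational(1104095, 11)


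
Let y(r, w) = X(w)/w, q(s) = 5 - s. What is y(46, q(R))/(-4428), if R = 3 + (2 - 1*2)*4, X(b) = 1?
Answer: -1/8856 ≈ -0.00011292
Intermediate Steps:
R = 3 (R = 3 + (2 - 2)*4 = 3 + 0*4 = 3 + 0 = 3)
y(r, w) = 1/w
y(46, q(R))/(-4428) = 1/((5 - 1*3)*(-4428)) = -1/4428/(5 - 3) = -1/4428/2 = (½)*(-1/4428) = -1/8856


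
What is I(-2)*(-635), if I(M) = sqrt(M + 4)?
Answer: -635*sqrt(2) ≈ -898.03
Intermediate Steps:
I(M) = sqrt(4 + M)
I(-2)*(-635) = sqrt(4 - 2)*(-635) = sqrt(2)*(-635) = -635*sqrt(2)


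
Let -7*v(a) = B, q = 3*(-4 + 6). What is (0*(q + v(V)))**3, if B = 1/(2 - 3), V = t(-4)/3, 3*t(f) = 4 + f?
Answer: 0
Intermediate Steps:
t(f) = 4/3 + f/3 (t(f) = (4 + f)/3 = 4/3 + f/3)
V = 0 (V = (4/3 + (1/3)*(-4))/3 = (4/3 - 4/3)*(1/3) = 0*(1/3) = 0)
B = -1 (B = 1/(-1) = -1)
q = 6 (q = 3*2 = 6)
v(a) = 1/7 (v(a) = -1/7*(-1) = 1/7)
(0*(q + v(V)))**3 = (0*(6 + 1/7))**3 = (0*(43/7))**3 = 0**3 = 0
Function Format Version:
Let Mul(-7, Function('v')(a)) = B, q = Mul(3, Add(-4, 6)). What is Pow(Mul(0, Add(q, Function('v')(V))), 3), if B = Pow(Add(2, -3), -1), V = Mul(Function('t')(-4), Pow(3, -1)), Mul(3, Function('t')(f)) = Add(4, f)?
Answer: 0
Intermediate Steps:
Function('t')(f) = Add(Rational(4, 3), Mul(Rational(1, 3), f)) (Function('t')(f) = Mul(Rational(1, 3), Add(4, f)) = Add(Rational(4, 3), Mul(Rational(1, 3), f)))
V = 0 (V = Mul(Add(Rational(4, 3), Mul(Rational(1, 3), -4)), Pow(3, -1)) = Mul(Add(Rational(4, 3), Rational(-4, 3)), Rational(1, 3)) = Mul(0, Rational(1, 3)) = 0)
B = -1 (B = Pow(-1, -1) = -1)
q = 6 (q = Mul(3, 2) = 6)
Function('v')(a) = Rational(1, 7) (Function('v')(a) = Mul(Rational(-1, 7), -1) = Rational(1, 7))
Pow(Mul(0, Add(q, Function('v')(V))), 3) = Pow(Mul(0, Add(6, Rational(1, 7))), 3) = Pow(Mul(0, Rational(43, 7)), 3) = Pow(0, 3) = 0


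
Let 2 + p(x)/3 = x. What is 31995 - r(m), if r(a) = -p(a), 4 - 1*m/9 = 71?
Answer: 30180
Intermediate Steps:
m = -603 (m = 36 - 9*71 = 36 - 639 = -603)
p(x) = -6 + 3*x
r(a) = 6 - 3*a (r(a) = -(-6 + 3*a) = 6 - 3*a)
31995 - r(m) = 31995 - (6 - 3*(-603)) = 31995 - (6 + 1809) = 31995 - 1*1815 = 31995 - 1815 = 30180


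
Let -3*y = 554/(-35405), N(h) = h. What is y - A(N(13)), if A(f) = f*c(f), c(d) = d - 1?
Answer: -16568986/106215 ≈ -155.99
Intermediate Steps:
c(d) = -1 + d
A(f) = f*(-1 + f)
y = 554/106215 (y = -554/(3*(-35405)) = -554*(-1)/(3*35405) = -⅓*(-554/35405) = 554/106215 ≈ 0.0052158)
y - A(N(13)) = 554/106215 - 13*(-1 + 13) = 554/106215 - 13*12 = 554/106215 - 1*156 = 554/106215 - 156 = -16568986/106215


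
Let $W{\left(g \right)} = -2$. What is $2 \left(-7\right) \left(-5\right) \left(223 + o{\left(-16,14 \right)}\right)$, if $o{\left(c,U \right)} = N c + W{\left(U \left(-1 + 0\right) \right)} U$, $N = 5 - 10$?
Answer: $19250$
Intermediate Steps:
$N = -5$ ($N = 5 - 10 = -5$)
$o{\left(c,U \right)} = - 5 c - 2 U$
$2 \left(-7\right) \left(-5\right) \left(223 + o{\left(-16,14 \right)}\right) = 2 \left(-7\right) \left(-5\right) \left(223 - -52\right) = \left(-14\right) \left(-5\right) \left(223 + \left(80 - 28\right)\right) = 70 \left(223 + 52\right) = 70 \cdot 275 = 19250$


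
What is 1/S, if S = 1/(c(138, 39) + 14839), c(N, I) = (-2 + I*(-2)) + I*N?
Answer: 20141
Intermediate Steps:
c(N, I) = -2 - 2*I + I*N (c(N, I) = (-2 - 2*I) + I*N = -2 - 2*I + I*N)
S = 1/20141 (S = 1/((-2 - 2*39 + 39*138) + 14839) = 1/((-2 - 78 + 5382) + 14839) = 1/(5302 + 14839) = 1/20141 ≈ 4.9650e-5)
1/S = 1/(1/20141) = 20141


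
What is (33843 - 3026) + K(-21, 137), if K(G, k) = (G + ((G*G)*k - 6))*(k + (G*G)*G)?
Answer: -550967543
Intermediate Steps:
K(G, k) = (k + G³)*(-6 + G + k*G²) (K(G, k) = (G + (G²*k - 6))*(k + G²*G) = (G + (k*G² - 6))*(k + G³) = (G + (-6 + k*G²))*(k + G³) = (-6 + G + k*G²)*(k + G³) = (k + G³)*(-6 + G + k*G²))
(33843 - 3026) + K(-21, 137) = (33843 - 3026) + ((-21)⁴ - 6*137 - 6*(-21)³ - 21*137 + 137*(-21)⁵ + (-21)²*137²) = 30817 + (194481 - 822 - 6*(-9261) - 2877 + 137*(-4084101) + 441*18769) = 30817 + (194481 - 822 + 55566 - 2877 - 559521837 + 8277129) = 30817 - 550998360 = -550967543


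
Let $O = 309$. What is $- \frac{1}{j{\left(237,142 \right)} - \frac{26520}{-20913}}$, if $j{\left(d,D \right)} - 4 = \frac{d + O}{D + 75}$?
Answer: $- \frac{216101}{1682182} \approx -0.12846$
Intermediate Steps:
$j{\left(d,D \right)} = 4 + \frac{309 + d}{75 + D}$ ($j{\left(d,D \right)} = 4 + \frac{d + 309}{D + 75} = 4 + \frac{309 + d}{75 + D}$)
$- \frac{1}{j{\left(237,142 \right)} - \frac{26520}{-20913}} = - \frac{1}{\frac{609 + 237 + 4 \cdot 142}{75 + 142} - \frac{26520}{-20913}} = - \frac{1}{\frac{609 + 237 + 568}{217} - - \frac{8840}{6971}} = - \frac{1}{\frac{1}{217} \cdot 1414 + \frac{8840}{6971}} = - \frac{1}{\frac{202}{31} + \frac{8840}{6971}} = - \frac{1}{\frac{1682182}{216101}} = \left(-1\right) \frac{216101}{1682182} = - \frac{216101}{1682182}$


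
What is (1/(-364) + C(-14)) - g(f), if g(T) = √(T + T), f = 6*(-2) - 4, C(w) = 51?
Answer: 18563/364 - 4*I*√2 ≈ 50.997 - 5.6569*I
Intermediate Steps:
f = -16 (f = -12 - 4 = -16)
g(T) = √2*√T (g(T) = √(2*T) = √2*√T)
(1/(-364) + C(-14)) - g(f) = (1/(-364) + 51) - √2*√(-16) = (-1/364 + 51) - √2*4*I = 18563/364 - 4*I*√2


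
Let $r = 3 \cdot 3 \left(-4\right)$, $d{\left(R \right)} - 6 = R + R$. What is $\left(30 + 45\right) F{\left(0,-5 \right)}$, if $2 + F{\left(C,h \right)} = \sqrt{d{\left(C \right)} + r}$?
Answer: $-150 + 75 i \sqrt{30} \approx -150.0 + 410.79 i$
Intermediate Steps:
$d{\left(R \right)} = 6 + 2 R$ ($d{\left(R \right)} = 6 + \left(R + R\right) = 6 + 2 R$)
$r = -36$ ($r = 9 \left(-4\right) = -36$)
$F{\left(C,h \right)} = -2 + \sqrt{-30 + 2 C}$ ($F{\left(C,h \right)} = -2 + \sqrt{\left(6 + 2 C\right) - 36} = -2 + \sqrt{-30 + 2 C}$)
$\left(30 + 45\right) F{\left(0,-5 \right)} = \left(30 + 45\right) \left(-2 + \sqrt{-30 + 2 \cdot 0}\right) = 75 \left(-2 + \sqrt{-30 + 0}\right) = 75 \left(-2 + \sqrt{-30}\right) = 75 \left(-2 + i \sqrt{30}\right) = -150 + 75 i \sqrt{30}$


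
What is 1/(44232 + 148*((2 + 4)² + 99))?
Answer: 1/64212 ≈ 1.5573e-5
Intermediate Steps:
1/(44232 + 148*((2 + 4)² + 99)) = 1/(44232 + 148*(6² + 99)) = 1/(44232 + 148*(36 + 99)) = 1/(44232 + 148*135) = 1/(44232 + 19980) = 1/64212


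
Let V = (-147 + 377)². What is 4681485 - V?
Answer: 4628585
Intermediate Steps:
V = 52900 (V = 230² = 52900)
4681485 - V = 4681485 - 1*52900 = 4681485 - 52900 = 4628585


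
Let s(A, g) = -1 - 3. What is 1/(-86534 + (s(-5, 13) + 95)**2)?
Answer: -1/78253 ≈ -1.2779e-5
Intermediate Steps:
s(A, g) = -4
1/(-86534 + (s(-5, 13) + 95)**2) = 1/(-86534 + (-4 + 95)**2) = 1/(-86534 + 91**2) = 1/(-86534 + 8281) = 1/(-78253) = -1/78253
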